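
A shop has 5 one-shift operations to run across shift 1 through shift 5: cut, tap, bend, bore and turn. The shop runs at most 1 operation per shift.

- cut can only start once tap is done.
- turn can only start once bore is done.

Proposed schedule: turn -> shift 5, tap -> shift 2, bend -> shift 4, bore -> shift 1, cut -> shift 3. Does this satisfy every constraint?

The shop runs at most 1 operation per shift — holds.
cut can only start once tap is done — holds.
turn can only start once bore is done — holds.

Yes, all constraints hold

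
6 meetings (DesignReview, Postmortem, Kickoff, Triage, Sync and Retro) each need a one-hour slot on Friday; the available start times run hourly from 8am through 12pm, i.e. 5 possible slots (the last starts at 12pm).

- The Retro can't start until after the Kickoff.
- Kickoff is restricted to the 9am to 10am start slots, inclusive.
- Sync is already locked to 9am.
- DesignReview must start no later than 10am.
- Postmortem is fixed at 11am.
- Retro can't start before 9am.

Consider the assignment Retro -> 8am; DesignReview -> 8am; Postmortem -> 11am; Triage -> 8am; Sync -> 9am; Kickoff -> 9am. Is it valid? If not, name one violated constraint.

No — it violates: Retro can't start before 9am

Kickoff is restricted to the 9am to 10am start slots, inclusive — holds.
The Retro can't start until after the Kickoff — violated.
Postmortem is fixed at 11am — holds.
Sync is already locked to 9am — holds.
Retro can't start before 9am — violated.
DesignReview must start no later than 10am — holds.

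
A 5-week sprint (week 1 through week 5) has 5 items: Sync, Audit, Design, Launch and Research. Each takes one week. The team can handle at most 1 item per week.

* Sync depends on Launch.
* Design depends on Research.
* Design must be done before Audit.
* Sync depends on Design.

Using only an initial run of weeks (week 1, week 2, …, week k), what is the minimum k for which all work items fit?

The precedence chain requires at least 3 distinct weeks.
With at most 1 per week and 5 work items, at least 5 weeks are needed.
5 works (last occupied week: week 5): for example Audit -> week 5, Launch -> week 3, Sync -> week 4, Research -> week 1, Design -> week 2.

5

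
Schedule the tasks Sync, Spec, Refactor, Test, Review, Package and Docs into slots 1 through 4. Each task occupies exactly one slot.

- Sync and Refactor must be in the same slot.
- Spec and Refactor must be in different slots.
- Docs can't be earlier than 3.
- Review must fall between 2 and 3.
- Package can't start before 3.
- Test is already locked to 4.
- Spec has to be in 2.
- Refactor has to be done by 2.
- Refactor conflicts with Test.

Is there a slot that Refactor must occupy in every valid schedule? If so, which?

Refactor's window is 1–2.
Spec is fixed at 2, and Refactor can't share a slot with Spec.
So Refactor must be 1.

1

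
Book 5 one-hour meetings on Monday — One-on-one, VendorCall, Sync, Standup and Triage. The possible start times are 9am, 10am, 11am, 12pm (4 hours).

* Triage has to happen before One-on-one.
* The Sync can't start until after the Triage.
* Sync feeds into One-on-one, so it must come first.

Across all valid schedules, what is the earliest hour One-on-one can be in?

11am

Precedence pushes One-on-one to at least 11am.
One-on-one at 11am is achievable: One-on-one in 11am; Triage in 9am; VendorCall in 9am; Sync in 10am; Standup in 9am.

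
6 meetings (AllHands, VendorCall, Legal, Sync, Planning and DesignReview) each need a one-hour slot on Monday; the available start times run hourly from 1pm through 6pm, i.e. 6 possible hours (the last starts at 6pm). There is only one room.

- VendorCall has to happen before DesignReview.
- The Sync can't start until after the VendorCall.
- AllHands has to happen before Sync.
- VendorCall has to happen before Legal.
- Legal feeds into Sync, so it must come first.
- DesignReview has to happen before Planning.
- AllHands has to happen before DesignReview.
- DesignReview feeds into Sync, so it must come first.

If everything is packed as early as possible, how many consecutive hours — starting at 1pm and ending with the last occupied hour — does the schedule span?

6 hours

The precedence chain requires at least 3 distinct hours.
With at most 1 per hour and 6 meetings, at least 6 hours are needed.
6 works (last occupied hour: 6pm): for example Planning -> 6pm; Sync -> 5pm; VendorCall -> 1pm; DesignReview -> 3pm; Legal -> 4pm; AllHands -> 2pm.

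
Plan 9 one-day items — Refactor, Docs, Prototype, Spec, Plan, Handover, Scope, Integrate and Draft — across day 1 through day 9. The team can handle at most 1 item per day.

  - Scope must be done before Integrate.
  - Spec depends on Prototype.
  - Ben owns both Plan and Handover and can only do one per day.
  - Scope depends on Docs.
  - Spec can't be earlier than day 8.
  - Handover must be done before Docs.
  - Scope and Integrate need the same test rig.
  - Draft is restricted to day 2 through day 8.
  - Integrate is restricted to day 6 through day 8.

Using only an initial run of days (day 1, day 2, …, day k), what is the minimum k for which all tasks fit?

The precedence chain requires at least 4 distinct days.
With at most 1 per day and 9 tasks, at least 9 days are needed.
Spec can't be placed before day 8, so the schedule must run through at least day 8.
9 works (last occupied day: day 9): for example Docs=day 3, Spec=day 8, Plan=day 9, Draft=day 2, Prototype=day 5, Integrate=day 6, Handover=day 1, Scope=day 4, Refactor=day 7.

9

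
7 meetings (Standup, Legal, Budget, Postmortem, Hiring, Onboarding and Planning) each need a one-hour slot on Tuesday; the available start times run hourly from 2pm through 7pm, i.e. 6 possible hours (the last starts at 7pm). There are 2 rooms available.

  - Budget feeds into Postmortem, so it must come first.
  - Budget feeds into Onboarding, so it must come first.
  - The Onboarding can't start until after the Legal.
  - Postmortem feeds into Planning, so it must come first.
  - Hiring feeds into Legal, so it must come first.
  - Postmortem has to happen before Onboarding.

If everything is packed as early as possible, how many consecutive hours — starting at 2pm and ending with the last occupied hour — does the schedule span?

4

The precedence chain requires at least 3 distinct hours.
With at most 2 per hour and 7 meetings, at least 4 hours are needed.
4 works (last occupied hour: 5pm): for example Standup -> 5pm; Postmortem -> 3pm; Onboarding -> 4pm; Legal -> 3pm; Budget -> 2pm; Hiring -> 2pm; Planning -> 4pm.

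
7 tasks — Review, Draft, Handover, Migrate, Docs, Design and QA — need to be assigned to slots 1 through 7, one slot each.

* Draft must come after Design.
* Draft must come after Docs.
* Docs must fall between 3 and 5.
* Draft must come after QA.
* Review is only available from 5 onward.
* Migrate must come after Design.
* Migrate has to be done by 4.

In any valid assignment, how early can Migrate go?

Precedence pushes Migrate to at least 2; Migrate's own window allows nothing later than 4.
Migrate at 2 is achievable: Migrate -> 2; Draft -> 4; Design -> 1; Docs -> 3; Handover -> 1; Review -> 5; QA -> 1.

2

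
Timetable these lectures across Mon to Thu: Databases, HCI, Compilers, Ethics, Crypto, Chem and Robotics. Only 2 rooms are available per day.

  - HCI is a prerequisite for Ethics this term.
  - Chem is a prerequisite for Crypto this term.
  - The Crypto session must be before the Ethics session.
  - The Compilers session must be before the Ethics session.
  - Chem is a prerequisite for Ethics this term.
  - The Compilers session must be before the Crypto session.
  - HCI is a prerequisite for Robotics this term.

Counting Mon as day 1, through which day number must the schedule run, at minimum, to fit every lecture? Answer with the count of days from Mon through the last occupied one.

The precedence chain requires at least 3 distinct days.
With at most 2 per day and 7 lectures, at least 4 days are needed.
4 works (last occupied day: Thu): for example Databases in Thu; Compilers in Mon; Crypto in Tue; Chem in Mon; Ethics in Wed; Robotics in Wed; HCI in Tue.

4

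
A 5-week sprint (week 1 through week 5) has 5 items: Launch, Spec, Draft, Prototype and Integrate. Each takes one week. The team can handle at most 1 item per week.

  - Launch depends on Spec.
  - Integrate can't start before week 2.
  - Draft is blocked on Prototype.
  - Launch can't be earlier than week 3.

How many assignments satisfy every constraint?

21

Splitting on Launch: it can be week 3 (5), week 4 (7), week 5 (9). Listing each branch's schedules as (Spec, Draft, Prototype, Integrate) by week number:
Launch=week 3: (1,4,2,5) (1,5,2,4) (1,5,4,2) (2,4,1,5) (2,5,1,4) — 5.
Launch=week 4: (1,3,2,5) (1,5,2,3) (1,5,3,2) (2,3,1,5) (2,5,1,3) (3,2,1,5) (3,5,1,2) — 7.
Launch=week 5: (1,3,2,4) (1,4,2,3) (1,4,3,2) (2,3,1,4) (2,4,1,3) (3,2,1,4) (3,4,1,2) (4,2,1,3) (4,3,1,2) — 9.
Summing: 5 + 7 + 9 = 21.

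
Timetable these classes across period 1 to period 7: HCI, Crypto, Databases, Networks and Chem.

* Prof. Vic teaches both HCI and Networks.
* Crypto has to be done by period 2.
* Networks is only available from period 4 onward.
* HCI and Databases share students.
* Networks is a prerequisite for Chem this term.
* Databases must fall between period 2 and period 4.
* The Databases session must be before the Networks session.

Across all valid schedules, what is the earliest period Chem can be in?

Precedence pushes Chem to at least period 5.
Chem at period 5 is achievable: Crypto in period 1, Networks in period 4, Databases in period 2, Chem in period 5, HCI in period 1.

period 5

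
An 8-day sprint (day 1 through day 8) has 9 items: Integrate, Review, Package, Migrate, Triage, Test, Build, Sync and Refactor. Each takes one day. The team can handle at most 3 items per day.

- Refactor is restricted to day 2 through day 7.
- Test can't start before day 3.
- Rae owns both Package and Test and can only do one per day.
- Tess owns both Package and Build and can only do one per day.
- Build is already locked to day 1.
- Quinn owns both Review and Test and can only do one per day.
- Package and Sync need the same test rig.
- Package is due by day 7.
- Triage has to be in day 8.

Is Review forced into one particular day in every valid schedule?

Review can be day 1 (e.g. Triage=day 8; Package=day 2; Build=day 1; Migrate=day 2; Review=day 1; Integrate=day 1; Test=day 3; Sync=day 3; Refactor=day 2) or day 2 (e.g. Sync -> day 3; Triage -> day 8; Integrate -> day 1; Build -> day 1; Refactor -> day 2; Review -> day 2; Test -> day 3; Package -> day 2; Migrate -> day 1).

No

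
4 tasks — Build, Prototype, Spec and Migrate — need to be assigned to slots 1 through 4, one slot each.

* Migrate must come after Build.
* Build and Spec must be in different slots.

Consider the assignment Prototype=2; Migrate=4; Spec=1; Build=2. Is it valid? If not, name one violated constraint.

Yes, all constraints hold

Build and Spec must be in different slots — holds.
Migrate must come after Build — holds.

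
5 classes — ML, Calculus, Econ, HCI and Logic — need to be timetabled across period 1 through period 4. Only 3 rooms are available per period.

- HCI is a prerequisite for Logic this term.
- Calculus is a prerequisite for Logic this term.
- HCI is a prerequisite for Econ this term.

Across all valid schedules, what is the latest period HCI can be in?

Downstream work caps HCI at period 3.
HCI at period 3 is achievable: Econ in period 4, ML in period 1, HCI in period 3, Calculus in period 1, Logic in period 4.

period 3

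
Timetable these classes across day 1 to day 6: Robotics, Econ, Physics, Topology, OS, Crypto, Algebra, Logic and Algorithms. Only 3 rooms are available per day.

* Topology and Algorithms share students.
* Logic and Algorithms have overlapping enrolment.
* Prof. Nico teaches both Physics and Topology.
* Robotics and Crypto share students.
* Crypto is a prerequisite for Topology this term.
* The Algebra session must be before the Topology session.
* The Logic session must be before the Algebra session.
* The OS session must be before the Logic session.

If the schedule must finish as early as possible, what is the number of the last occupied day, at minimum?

4

The precedence chain requires at least 4 distinct days.
With at most 3 per day and 9 classes, at least 3 days are needed.
4 works (last occupied day: day 4): for example Econ -> day 1, Robotics -> day 2, Topology -> day 4, Logic -> day 2, Algorithms -> day 3, Algebra -> day 3, OS -> day 1, Crypto -> day 1, Physics -> day 2.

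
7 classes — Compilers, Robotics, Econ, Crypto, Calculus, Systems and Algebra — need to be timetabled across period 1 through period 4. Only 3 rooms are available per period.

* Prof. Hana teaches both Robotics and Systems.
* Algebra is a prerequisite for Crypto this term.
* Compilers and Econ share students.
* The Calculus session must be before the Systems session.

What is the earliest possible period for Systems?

Precedence pushes Systems to at least period 2.
Systems at period 2 is achievable: Algebra=period 1; Systems=period 2; Econ=period 2; Crypto=period 2; Compilers=period 1; Calculus=period 1; Robotics=period 3.

period 2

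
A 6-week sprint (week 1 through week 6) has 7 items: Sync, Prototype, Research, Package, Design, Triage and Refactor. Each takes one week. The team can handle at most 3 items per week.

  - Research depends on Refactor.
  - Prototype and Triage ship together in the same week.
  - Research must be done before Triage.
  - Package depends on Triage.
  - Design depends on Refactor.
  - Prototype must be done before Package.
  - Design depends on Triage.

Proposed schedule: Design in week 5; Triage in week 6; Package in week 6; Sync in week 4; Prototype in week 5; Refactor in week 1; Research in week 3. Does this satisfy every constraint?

The team can handle at most 3 items per week — holds.
Design depends on Triage — violated.
Prototype and Triage ship together in the same week — violated.
Research must be done before Triage — holds.
Research depends on Refactor — holds.
Package depends on Triage — violated.
Design depends on Refactor — holds.
Prototype must be done before Package — holds.

Invalid. Design depends on Triage.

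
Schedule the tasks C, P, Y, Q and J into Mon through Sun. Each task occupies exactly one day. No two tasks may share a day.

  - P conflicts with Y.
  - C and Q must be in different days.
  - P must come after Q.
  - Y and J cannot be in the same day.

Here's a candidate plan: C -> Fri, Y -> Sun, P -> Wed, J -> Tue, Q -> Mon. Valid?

Yes, all constraints hold

P must come after Q — holds.
No two tasks may share a day — holds.
C and Q must be in different days — holds.
Y and J cannot be in the same day — holds.
P conflicts with Y — holds.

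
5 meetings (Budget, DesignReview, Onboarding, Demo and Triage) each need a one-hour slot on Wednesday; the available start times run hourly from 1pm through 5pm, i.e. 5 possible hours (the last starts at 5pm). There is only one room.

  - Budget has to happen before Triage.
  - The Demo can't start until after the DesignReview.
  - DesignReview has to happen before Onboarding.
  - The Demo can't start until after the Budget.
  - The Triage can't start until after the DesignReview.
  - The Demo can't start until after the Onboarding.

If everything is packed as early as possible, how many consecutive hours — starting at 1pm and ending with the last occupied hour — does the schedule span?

5 hours

The precedence chain requires at least 3 distinct hours.
With at most 1 per hour and 5 meetings, at least 5 hours are needed.
5 works (last occupied hour: 5pm): for example DesignReview -> 1pm, Onboarding -> 3pm, Triage -> 5pm, Budget -> 2pm, Demo -> 4pm.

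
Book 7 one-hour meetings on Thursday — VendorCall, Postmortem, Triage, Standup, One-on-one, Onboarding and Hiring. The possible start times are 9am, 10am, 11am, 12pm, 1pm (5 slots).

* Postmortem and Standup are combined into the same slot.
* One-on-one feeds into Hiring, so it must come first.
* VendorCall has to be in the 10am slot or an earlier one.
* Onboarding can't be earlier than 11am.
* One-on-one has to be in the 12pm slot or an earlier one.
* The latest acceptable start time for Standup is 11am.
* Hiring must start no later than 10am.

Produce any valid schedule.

Triage in 9am; Standup in 9am; Postmortem in 9am; One-on-one in 9am; Onboarding in 11am; VendorCall in 9am; Hiring in 10am

Checking: One-on-one(9am) before Hiring(10am); Postmortem = Standup = 9am; Hiring=10am in [9am,10am]; VendorCall=9am in [9am,10am]; Standup=9am in [9am,11am]; One-on-one=9am in [9am,12pm]; Onboarding=11am in [11am,1pm].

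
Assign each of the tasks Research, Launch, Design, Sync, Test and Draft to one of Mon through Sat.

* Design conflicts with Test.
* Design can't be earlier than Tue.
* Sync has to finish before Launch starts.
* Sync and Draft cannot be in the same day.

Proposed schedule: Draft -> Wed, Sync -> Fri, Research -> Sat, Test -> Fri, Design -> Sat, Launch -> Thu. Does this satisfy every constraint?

Design can't be earlier than Tue — holds.
Sync and Draft cannot be in the same day — holds.
Sync has to finish before Launch starts — violated.
Design conflicts with Test — holds.

No. Sync has to finish before Launch starts is not satisfied.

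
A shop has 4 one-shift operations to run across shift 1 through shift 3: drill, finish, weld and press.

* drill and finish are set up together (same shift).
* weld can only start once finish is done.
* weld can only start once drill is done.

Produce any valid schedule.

press=shift 1; weld=shift 2; finish=shift 1; drill=shift 1

Checking: drill(shift 1) before weld(shift 2); finish(shift 1) before weld(shift 2); drill = finish = shift 1.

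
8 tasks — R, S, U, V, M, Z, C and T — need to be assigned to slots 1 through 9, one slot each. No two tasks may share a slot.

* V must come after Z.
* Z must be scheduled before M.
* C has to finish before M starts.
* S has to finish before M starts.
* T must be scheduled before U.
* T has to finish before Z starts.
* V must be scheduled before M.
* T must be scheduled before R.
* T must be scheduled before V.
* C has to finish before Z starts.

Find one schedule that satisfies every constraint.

C=2, Z=3, V=4, R=7, T=1, U=8, S=5, M=6

Checking: V(4) before M(6); T(1) before V(4); C(2) before M(6); Z(3) before V(4); Z(3) before M(6); T(1) before U(8); T(1) before Z(3); S(5) before M(6); T(1) before R(7); C(2) before Z(3); max 1 per slot (cap 1).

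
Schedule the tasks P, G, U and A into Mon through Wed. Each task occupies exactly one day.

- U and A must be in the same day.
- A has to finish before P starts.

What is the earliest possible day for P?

Tue

Precedence pushes P to at least Tue.
P at Tue is achievable: U=Mon; G=Mon; P=Tue; A=Mon.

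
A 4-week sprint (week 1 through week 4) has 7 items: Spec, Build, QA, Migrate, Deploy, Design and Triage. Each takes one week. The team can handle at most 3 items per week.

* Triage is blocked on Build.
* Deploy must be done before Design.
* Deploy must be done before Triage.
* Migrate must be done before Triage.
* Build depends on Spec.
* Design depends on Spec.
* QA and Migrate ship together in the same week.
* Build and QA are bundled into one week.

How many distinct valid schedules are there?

Splitting on Spec: it can be week 1 (8), week 2 (2). Listing each branch's schedules as (Build, QA, Migrate, Deploy, Design, Triage) by week number:
Spec=week 1: (2,2,2,1,3,3) (2,2,2,1,3,4) (2,2,2,1,4,3) (2,2,2,1,4,4) (2,2,2,3,4,4) (3,3,3,1,2,4) (3,3,3,1,4,4) (3,3,3,2,4,4) — 8.
Spec=week 2: (3,3,3,1,4,4) (3,3,3,2,4,4) — 2.
Summing: 8 + 2 = 10.

10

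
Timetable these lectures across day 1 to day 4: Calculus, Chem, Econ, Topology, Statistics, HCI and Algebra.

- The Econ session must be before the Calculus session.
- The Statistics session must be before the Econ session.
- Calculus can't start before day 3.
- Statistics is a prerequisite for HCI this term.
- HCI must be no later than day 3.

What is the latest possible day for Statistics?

Downstream work caps Statistics at day 2.
Statistics at day 2 is achievable: HCI in day 3, Statistics in day 2, Chem in day 1, Econ in day 3, Algebra in day 1, Topology in day 1, Calculus in day 4.

day 2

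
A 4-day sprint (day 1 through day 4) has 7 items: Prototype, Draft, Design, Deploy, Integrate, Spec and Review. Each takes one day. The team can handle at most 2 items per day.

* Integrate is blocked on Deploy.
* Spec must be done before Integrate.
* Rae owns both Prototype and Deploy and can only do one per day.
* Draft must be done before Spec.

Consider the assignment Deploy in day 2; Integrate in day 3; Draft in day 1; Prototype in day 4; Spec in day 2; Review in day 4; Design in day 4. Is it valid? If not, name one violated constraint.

No. The team can handle at most 2 items per day is not satisfied.

Spec must be done before Integrate — holds.
Draft must be done before Spec — holds.
Rae owns both Prototype and Deploy and can only do one per day — holds.
Integrate is blocked on Deploy — holds.
The team can handle at most 2 items per day — violated.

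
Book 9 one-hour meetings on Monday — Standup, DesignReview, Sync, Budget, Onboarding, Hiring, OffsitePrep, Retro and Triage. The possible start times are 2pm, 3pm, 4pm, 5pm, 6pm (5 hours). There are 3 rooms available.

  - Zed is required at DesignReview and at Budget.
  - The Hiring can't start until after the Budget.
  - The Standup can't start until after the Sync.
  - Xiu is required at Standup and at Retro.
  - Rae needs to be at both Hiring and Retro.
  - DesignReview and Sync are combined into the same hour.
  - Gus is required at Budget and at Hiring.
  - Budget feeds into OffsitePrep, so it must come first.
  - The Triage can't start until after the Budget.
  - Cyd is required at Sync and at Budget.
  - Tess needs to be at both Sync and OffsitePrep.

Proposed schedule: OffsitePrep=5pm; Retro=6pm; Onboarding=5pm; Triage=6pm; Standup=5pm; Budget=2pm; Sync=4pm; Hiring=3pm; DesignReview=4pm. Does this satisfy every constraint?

Yes, all constraints hold

There are 3 rooms available — holds.
DesignReview and Sync are combined into the same hour — holds.
Tess needs to be at both Sync and OffsitePrep — holds.
Cyd is required at Sync and at Budget — holds.
Xiu is required at Standup and at Retro — holds.
The Hiring can't start until after the Budget — holds.
Budget feeds into OffsitePrep, so it must come first — holds.
The Standup can't start until after the Sync — holds.
Gus is required at Budget and at Hiring — holds.
Zed is required at DesignReview and at Budget — holds.
Rae needs to be at both Hiring and Retro — holds.
The Triage can't start until after the Budget — holds.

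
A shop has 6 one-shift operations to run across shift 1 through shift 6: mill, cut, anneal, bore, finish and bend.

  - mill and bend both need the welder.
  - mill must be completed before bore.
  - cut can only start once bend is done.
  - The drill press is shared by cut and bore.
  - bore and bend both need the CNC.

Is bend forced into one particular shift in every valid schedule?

No

bend can be shift 1 (e.g. anneal -> shift 1; mill -> shift 2; cut -> shift 2; finish -> shift 1; bend -> shift 1; bore -> shift 3) or shift 2 (e.g. cut -> shift 3, bend -> shift 2, mill -> shift 1, anneal -> shift 1, finish -> shift 1, bore -> shift 4).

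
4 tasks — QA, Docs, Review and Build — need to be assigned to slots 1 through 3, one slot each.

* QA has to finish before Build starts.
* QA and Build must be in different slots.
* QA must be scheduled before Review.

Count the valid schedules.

15

Splitting on QA: it can be 1 (12), 2 (3). Listing each branch's schedules as (Docs, Review, Build):
QA=1: (1,2,2) (1,2,3) (1,3,2) (1,3,3) (2,2,2) (2,2,3) (2,3,2) (2,3,3) (3,2,2) (3,2,3) (3,3,2) (3,3,3) — 12.
QA=2: (1,3,3) (2,3,3) (3,3,3) — 3.
Summing: 12 + 3 = 15.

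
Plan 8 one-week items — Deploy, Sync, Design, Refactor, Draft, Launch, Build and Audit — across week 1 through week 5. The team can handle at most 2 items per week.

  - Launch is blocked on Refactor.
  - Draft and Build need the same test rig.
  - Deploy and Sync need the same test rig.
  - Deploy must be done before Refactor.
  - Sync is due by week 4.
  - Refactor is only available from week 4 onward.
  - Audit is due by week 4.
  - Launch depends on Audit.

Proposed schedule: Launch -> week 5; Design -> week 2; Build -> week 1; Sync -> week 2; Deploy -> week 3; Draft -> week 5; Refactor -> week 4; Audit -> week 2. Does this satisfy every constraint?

No — it violates: The team can handle at most 2 items per week

Deploy and Sync need the same test rig — holds.
Draft and Build need the same test rig — holds.
The team can handle at most 2 items per week — violated.
Launch is blocked on Refactor — holds.
Deploy must be done before Refactor — holds.
Launch depends on Audit — holds.
Sync is due by week 4 — holds.
Refactor is only available from week 4 onward — holds.
Audit is due by week 4 — holds.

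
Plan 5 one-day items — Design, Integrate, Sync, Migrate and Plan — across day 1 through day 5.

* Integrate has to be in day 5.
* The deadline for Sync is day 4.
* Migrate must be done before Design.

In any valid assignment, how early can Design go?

day 2

Precedence pushes Design to at least day 2.
Design at day 2 is achievable: Migrate=day 1, Integrate=day 5, Sync=day 1, Design=day 2, Plan=day 1.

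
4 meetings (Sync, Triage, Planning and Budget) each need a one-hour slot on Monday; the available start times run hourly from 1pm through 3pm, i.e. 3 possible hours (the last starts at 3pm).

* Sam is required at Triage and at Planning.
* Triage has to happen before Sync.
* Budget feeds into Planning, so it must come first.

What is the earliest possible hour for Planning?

Precedence pushes Planning to at least 2pm.
Planning at 2pm is achievable: Triage=1pm, Sync=2pm, Planning=2pm, Budget=1pm.

2pm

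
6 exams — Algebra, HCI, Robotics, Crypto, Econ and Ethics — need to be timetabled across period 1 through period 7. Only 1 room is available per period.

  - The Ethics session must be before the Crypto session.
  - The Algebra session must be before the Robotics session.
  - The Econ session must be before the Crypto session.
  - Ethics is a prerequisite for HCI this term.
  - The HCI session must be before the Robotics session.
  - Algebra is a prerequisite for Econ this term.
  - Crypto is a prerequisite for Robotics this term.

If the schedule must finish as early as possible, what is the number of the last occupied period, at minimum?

The precedence chain requires at least 4 distinct periods.
With at most 1 per period and 6 exams, at least 6 periods are needed.
6 works (last occupied period: period 6): for example Robotics in period 6, HCI in period 5, Ethics in period 3, Algebra in period 1, Crypto in period 4, Econ in period 2.

period 6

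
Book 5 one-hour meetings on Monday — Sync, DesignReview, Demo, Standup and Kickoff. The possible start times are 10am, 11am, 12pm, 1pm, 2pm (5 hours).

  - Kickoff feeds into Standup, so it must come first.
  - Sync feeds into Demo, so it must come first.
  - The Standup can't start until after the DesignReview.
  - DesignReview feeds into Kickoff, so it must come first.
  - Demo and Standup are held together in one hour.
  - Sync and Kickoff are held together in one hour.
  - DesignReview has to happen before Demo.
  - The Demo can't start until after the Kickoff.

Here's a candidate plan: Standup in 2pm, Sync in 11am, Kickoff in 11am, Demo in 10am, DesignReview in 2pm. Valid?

Sync feeds into Demo, so it must come first — violated.
The Standup can't start until after the DesignReview — violated.
DesignReview has to happen before Demo — violated.
The Demo can't start until after the Kickoff — violated.
Demo and Standup are held together in one hour — violated.
Kickoff feeds into Standup, so it must come first — holds.
Sync and Kickoff are held together in one hour — holds.
DesignReview feeds into Kickoff, so it must come first — violated.

No. DesignReview has to happen before Demo is not satisfied.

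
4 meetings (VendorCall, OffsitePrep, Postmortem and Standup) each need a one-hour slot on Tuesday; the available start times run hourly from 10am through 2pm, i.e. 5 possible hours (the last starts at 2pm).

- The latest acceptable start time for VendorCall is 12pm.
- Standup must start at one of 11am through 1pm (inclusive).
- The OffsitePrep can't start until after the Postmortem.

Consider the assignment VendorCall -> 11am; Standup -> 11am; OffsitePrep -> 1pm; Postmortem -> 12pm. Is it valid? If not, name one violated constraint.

Valid

The OffsitePrep can't start until after the Postmortem — holds.
The latest acceptable start time for VendorCall is 12pm — holds.
Standup must start at one of 11am through 1pm (inclusive) — holds.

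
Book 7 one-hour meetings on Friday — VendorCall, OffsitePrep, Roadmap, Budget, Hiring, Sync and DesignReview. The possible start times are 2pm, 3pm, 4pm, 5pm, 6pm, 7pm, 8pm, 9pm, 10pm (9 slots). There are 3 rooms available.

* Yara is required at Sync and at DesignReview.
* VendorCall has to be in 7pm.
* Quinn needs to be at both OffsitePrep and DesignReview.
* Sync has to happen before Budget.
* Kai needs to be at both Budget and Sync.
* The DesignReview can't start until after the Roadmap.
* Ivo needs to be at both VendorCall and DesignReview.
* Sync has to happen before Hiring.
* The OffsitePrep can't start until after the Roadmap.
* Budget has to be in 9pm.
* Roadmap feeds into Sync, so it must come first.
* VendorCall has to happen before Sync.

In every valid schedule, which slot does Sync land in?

VendorCall is fixed at 7pm and must come before Sync, so Sync is at least 8pm.
Budget is fixed at 9pm and must come after Sync, so Sync is at most 8pm.
So Sync must be 8pm.

8pm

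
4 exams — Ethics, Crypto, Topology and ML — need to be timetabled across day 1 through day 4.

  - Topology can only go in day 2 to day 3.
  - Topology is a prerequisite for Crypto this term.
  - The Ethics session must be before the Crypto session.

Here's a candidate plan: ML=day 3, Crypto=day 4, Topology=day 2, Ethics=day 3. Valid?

Valid

Topology is a prerequisite for Crypto this term — holds.
Topology can only go in day 2 to day 3 — holds.
The Ethics session must be before the Crypto session — holds.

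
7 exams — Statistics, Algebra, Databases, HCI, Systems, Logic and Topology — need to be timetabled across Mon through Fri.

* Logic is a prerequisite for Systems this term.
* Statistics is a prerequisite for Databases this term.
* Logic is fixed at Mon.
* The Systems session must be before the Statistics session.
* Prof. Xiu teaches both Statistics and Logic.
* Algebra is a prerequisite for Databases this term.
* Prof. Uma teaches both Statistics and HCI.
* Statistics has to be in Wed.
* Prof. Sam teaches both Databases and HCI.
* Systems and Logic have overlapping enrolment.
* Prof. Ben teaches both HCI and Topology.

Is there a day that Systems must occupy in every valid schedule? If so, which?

Tue

Logic is fixed at Mon and must come before Systems, so Systems is at least Tue.
Statistics is fixed at Wed and must come after Systems, so Systems is at most Tue.
So Systems must be Tue.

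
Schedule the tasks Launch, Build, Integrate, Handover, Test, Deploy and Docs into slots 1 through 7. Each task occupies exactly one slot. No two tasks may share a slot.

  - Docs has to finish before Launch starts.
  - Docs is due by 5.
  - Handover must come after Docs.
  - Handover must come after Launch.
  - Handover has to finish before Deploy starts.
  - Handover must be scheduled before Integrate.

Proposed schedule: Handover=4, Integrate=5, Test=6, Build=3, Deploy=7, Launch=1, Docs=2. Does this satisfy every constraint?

Handover must be scheduled before Integrate — holds.
Handover must come after Docs — holds.
Handover has to finish before Deploy starts — holds.
Docs has to finish before Launch starts — violated.
Docs is due by 5 — holds.
No two tasks may share a slot — holds.
Handover must come after Launch — holds.

Invalid. Docs has to finish before Launch starts.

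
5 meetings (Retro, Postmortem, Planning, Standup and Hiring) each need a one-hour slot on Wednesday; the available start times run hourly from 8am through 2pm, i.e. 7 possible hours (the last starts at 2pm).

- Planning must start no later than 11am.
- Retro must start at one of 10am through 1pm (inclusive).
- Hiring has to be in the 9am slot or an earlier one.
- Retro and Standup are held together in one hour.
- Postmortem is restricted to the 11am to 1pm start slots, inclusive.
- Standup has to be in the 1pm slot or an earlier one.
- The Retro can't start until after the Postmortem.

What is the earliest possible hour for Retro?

12pm

Retro is available from 10am; precedence pushes Retro to at least 12pm; Retro's own window allows nothing later than 1pm.
Retro at 12pm is achievable: Planning -> 8am; Retro -> 12pm; Postmortem -> 11am; Standup -> 12pm; Hiring -> 8am.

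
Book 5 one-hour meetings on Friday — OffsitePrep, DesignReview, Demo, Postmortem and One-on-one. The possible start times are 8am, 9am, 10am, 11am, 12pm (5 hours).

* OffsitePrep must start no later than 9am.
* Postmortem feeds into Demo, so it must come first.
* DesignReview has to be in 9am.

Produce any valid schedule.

One-on-one -> 8am, OffsitePrep -> 8am, DesignReview -> 9am, Demo -> 9am, Postmortem -> 8am

Checking: Postmortem(8am) before Demo(9am); DesignReview=9am in [9am,9am]; OffsitePrep=8am in [8am,9am].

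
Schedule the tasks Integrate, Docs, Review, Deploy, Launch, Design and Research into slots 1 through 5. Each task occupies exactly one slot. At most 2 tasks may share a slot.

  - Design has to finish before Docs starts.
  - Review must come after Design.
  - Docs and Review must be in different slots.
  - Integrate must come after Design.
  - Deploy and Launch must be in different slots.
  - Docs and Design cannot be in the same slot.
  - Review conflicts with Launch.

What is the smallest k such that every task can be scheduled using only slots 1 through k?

The precedence chain requires at least 2 distinct slots.
With at most 2 per slot and 7 tasks, at least 4 slots are needed.
4 works (last occupied slot: 4): for example Integrate=2; Launch=4; Review=3; Docs=2; Deploy=1; Research=3; Design=1.

4 slots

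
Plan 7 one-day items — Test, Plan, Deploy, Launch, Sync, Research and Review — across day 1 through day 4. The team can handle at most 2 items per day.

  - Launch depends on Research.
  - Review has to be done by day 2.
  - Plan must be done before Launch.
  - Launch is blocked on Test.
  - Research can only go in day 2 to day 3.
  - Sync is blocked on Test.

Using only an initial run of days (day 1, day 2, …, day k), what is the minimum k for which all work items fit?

The precedence chain requires at least 2 distinct days.
With at most 2 per day and 7 work items, at least 4 days are needed.
Propagating the time windows through the other constraints, Launch can't land before day 3, so the schedule must run through at least day 3.
4 works (last occupied day: day 4): for example Test -> day 1, Launch -> day 3, Research -> day 2, Review -> day 1, Plan -> day 2, Deploy -> day 4, Sync -> day 3.

4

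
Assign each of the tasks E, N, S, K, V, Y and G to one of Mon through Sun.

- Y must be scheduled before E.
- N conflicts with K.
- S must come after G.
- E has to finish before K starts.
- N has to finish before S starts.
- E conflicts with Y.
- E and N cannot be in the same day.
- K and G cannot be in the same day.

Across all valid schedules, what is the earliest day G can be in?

Downstream work caps G at Sat.
G at Mon is achievable: E -> Tue, Y -> Mon, G -> Mon, N -> Mon, K -> Wed, V -> Mon, S -> Tue.

Mon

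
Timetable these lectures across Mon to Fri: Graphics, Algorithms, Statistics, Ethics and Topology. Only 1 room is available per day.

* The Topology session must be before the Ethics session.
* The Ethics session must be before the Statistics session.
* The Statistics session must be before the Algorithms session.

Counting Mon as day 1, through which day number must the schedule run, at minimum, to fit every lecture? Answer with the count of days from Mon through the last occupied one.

The precedence chain requires at least 4 distinct days.
With at most 1 per day and 5 lectures, at least 5 days are needed.
5 works (last occupied day: Fri): for example Statistics=Wed; Topology=Mon; Algorithms=Thu; Graphics=Fri; Ethics=Tue.

5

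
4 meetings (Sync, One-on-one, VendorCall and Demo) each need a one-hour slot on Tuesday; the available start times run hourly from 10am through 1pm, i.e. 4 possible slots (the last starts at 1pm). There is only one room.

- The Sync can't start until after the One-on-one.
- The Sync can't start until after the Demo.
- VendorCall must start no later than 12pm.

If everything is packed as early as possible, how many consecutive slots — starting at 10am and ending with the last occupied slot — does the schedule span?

4

The precedence chain requires at least 2 distinct slots.
With at most 1 per slot and 4 meetings, at least 4 slots are needed.
4 works (last occupied slot: 1pm): for example Sync -> 1pm; VendorCall -> 10am; Demo -> 12pm; One-on-one -> 11am.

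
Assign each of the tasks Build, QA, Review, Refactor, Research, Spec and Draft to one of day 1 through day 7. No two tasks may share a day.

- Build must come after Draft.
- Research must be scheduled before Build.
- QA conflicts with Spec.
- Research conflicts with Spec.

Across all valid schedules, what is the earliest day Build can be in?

Precedence pushes Build to at least day 2.
Build at day 3 is achievable: QA in day 4, Build in day 3, Draft in day 2, Refactor in day 6, Spec in day 7, Review in day 5, Research in day 1.
Nothing earlier works — the conflict and capacity constraints rule out every day before day 3.

day 3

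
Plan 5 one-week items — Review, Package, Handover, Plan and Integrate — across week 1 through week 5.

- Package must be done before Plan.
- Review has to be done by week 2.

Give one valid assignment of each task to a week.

Review -> week 1, Handover -> week 1, Package -> week 1, Plan -> week 2, Integrate -> week 1

Checking: Package(week 1) before Plan(week 2); Review=week 1 in [week 1,week 2].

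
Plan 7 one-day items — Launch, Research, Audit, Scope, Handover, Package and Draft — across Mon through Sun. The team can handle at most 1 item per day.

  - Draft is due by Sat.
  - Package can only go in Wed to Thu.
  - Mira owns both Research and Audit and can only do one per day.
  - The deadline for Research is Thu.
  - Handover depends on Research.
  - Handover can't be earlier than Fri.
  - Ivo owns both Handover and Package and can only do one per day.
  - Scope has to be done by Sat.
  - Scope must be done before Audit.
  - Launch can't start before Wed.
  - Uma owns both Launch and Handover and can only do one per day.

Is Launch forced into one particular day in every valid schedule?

Launch can be Wed (e.g. Scope in Tue, Research in Mon, Audit in Sun, Package in Thu, Draft in Sat, Launch in Wed, Handover in Fri) or Thu (e.g. Handover -> Fri; Research -> Mon; Scope -> Tue; Package -> Wed; Launch -> Thu; Audit -> Sun; Draft -> Sat).

No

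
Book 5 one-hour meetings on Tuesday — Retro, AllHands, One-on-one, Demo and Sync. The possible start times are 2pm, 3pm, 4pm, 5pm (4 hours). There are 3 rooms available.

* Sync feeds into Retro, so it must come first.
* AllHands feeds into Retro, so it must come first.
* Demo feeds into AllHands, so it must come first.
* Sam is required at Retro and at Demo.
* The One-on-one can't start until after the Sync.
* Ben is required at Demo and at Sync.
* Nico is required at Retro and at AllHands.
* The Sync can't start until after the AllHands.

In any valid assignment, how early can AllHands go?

Precedence pushes AllHands to at least 3pm; downstream work caps AllHands at 3pm.
AllHands at 3pm is achievable: Retro -> 5pm, AllHands -> 3pm, Demo -> 2pm, Sync -> 4pm, One-on-one -> 5pm.

3pm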